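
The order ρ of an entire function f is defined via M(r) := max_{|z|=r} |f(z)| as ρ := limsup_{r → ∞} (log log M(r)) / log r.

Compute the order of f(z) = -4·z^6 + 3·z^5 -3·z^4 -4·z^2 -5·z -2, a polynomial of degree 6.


|f(z)| ≤ Σ|c_k|·r^k = O(r^6) as r → ∞. Polynomial growth is O(e^{r^ε}) for every ε > 0 (since r^6/e^{r^ε} → 0), so ρ ≤ ε for all ε > 0, i.e. ρ = 0. Every nonconstant polynomial has order 0.
Therefore ρ = 0.

Order ρ = 0.


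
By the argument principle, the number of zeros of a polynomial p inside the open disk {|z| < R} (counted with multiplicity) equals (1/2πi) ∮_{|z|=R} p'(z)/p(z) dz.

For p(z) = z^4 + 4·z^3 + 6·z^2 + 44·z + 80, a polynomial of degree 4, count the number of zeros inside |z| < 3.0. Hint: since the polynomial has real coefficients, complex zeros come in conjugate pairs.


The zeros of p are: (1 + 3i), (1 - 3i), -2, -4.
Their magnitudes are: 3.162, 3.162, 2, 4.
Zeros with |z| < R = 3.0: -2.
Count = 1.
By the argument principle, (1/2πi) ∮_{|z|=R} p'(z)/p(z) dz equals exactly this count.

Number of zeros inside |z| < 3.0: 1.


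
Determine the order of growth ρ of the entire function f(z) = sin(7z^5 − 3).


Write sin(w) = (e^{iw} ± e^{−iw})/(2 or 2i), so |sin(w)| ≤ e^{|w|}. With w = 7z^5 − 3, |w| ≤ 7r^5 + 3 on |z|=r, giving M(r) ≤ e^{7r^5 + 3} and ρ ≤ 5. For the lower bound, choose z on |z|=r with 7z^5 purely imaginary of modulus 7r^5; then |sin(7z^5 − 3)| grows like e^{7r^5}/2, so ρ ≥ 5. Hence ρ = 5.
Therefore ρ = 5.

Order ρ = 5.


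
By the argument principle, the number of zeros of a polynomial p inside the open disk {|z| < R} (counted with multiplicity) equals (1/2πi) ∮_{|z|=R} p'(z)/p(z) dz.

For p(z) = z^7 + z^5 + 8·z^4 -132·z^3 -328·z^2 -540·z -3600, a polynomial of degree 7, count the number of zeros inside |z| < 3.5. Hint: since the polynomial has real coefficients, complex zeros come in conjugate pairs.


The zeros of p are: (-3 + 1i), (-3 - 1i), 4, (1 + 3i), (1 - 3i), (0 + 3i), (0 - 3i).
Their magnitudes are: 3.162, 3.162, 4, 3.162, 3.162, 3, 3.
Zeros with |z| < R = 3.5: (-3 + 1i), (-3 - 1i), (1 + 3i), (1 - 3i), (0 + 3i), (0 - 3i).
Count = 6.
By the argument principle, (1/2πi) ∮_{|z|=R} p'(z)/p(z) dz equals exactly this count.

Number of zeros inside |z| < 3.5: 6.


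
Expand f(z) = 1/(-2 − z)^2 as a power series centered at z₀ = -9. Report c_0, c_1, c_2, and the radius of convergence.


Let w = z − z₀, so z = z₀ + w.
Then -2 − z = -2 − (z₀ + w) = (-2 − z₀) − w = 7 − w.
f(z) = 1/(7 − w)^2 = (1/(7)^2) · (1 − w/(7))^{−2}.
By the binomial series (1−u)^{−2} = Σ_{n≥0} C(n+1, 1) u^n for |u|<1, with u = w/(7):
  c_n = C(n+1, 1) / (7)^(n+2).
  c_0 = 1/(7)^2 = 1/49.
  c_1 = 2/(7)^3 = 2/343.
  c_2 = 3/(7)^4 = 3/2401.
The series is valid for |w/d| < 1, i.e. |z − z₀| < |d|.
Radius of convergence: R = |-2 − z₀| = |7| = 7 (distance from z₀ to the singularity z = -2).

c_0 = 1/49, c_1 = 2/343, c_2 = 3/2401; R = 7.


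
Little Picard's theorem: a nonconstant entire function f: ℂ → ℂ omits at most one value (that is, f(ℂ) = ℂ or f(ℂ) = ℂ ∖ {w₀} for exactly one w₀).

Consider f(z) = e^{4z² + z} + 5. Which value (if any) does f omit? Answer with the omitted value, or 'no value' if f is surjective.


Little Picard bounds the complement of f(ℂ) to at most one point.
The exponent g(z) = 4z² + z is a nonconstant polynomial, hence surjective onto ℂ. So e^{g(z)} takes every value in {e^w : w ∈ ℂ} = ℂ ∖ {0}. Adding 5 shifts the range to ℂ ∖ {5}. f omits exactly 5.

Omitted value: 5.


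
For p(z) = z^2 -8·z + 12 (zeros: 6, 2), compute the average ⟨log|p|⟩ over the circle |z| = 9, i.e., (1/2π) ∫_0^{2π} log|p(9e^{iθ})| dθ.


Zeros: 2, 6; r = 9.
Inside |z| < r: 2, 6. Outside (|z| ≥ r): ∅.
p(0) = 12, so log|p(0)| = log(12) = 2.4849.
Apply Jensen: I(r) = log|p(0)| + Σ_k log(r/|z_k|), summed over zeros inside |z| < r.
  log(r/|z_k|) for z_k = 6: log(9/6) = 0.4055
  log(r/|z_k|) for z_k = 2: log(9/2) = 1.5041
Sum over inside zeros: 1.9095.
I(r) = log|p(0)| + (inside sum) = 2.4849 + 1.9095 = 4.3944.
Closed form (all zeros inside, monic): I(r) = n·log(r) = 2·log(9) = 4.3944. ✓

I(r) ≈ 4.3944.


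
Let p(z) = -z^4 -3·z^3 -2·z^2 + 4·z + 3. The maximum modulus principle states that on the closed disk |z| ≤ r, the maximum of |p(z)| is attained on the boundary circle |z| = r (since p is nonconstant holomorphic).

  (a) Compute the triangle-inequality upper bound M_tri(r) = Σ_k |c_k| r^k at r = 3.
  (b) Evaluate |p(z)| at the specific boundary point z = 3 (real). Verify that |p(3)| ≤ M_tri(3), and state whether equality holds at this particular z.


Coefficients: c_0 = 3, c_1 = 4, c_2 = -2, c_3 = -3, c_4 = -1. Radius r = 3.
Part (a). Triangle bound: M_tri(r) = Σ_k |c_k| r^k
  = |3|·3^0 + |4|·3^1 + |-2|·3^2 + |-3|·3^3 + |-1|·3^4
  = 3 + 12 + 18 + 81 + 81 = 195.
This bounds M(r) := max_{|z|=r} |p(z)| from above; equality holds iff all terms c_k z^k can be made to align in phase at a single z on |z|=r.
Part (b). At z = 3 (real, on the circle |z| = r):
  p(3) = (3)·3^0 + (4)·3^1 + (-2)·3^2 + (-3)·3^3 + (-1)·3^4 = -165.
  |p(3)| = 165.
Check: |p(3)| = 165 ≤ 195 = M_tri(3). ✓ Equality does not hold at z = 3 (the coefficients have mixed signs, so the terms do not all align in phase there).

M_tri(3) = 195; |p(3)| = 165; equality at z=3: no.


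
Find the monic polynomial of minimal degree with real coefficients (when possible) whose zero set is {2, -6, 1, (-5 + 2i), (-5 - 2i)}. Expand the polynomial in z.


The polynomial is p(z) = ∏_{α ∈ S} (z − α), where S = {2, -6, 1, (-5 + 2i), (-5 - 2i)}.
Expanding the product yields: p(z) = z^5 + 13·z^4 + 43·z^3 -61·z^2 -344·z + 348.
Note conjugate pairs combine to real quadratics: (z − (-5+2i))(z − (-5−2i)) = z² + 10z + 29.
The resulting polynomial has degree 5 and real coefficients as required.

p(z) = z^5 + 13·z^4 + 43·z^3 -61·z^2 -344·z + 348.


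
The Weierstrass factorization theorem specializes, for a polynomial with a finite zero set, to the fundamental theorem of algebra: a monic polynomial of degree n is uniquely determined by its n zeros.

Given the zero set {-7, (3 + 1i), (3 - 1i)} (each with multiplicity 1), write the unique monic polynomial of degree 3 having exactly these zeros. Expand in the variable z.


The polynomial is p(z) = ∏_{α ∈ S} (z − α), where S = {-7, (3 + 1i), (3 - 1i)}.
Expanding the product yields: p(z) = z^3 + z^2 -32·z + 70.
Note conjugate pairs combine to real quadratics: (z − (3+1i))(z − (3−1i)) = z² − 6z + 10.
The resulting polynomial has degree 3 and real coefficients as required.

p(z) = z^3 + z^2 -32·z + 70.


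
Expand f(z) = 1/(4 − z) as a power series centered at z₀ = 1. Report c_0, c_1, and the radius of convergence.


Let w = z − z₀, so z = z₀ + w.
Then 4 − z = 4 − (z₀ + w) = (4 − z₀) − w = 3 − w.
f(z) = 1/(3 − w) = (1/(3)) · 1/(1 − w/(3)) = Σ_{n≥0} w^n / (3)^(n+1).
So c_n = 1/(3)^(n+1):
  c_0 = 1/(3)^1 = 1/3.
  c_1 = 1/(3)^2 = 1/9.
The series is valid for |w/d| < 1, i.e. |z − z₀| < |d|.
Radius of convergence: R = |4 − z₀| = |3| = 3 (distance from z₀ to the singularity z = 4).

c_0 = 1/3, c_1 = 1/9; R = 3.


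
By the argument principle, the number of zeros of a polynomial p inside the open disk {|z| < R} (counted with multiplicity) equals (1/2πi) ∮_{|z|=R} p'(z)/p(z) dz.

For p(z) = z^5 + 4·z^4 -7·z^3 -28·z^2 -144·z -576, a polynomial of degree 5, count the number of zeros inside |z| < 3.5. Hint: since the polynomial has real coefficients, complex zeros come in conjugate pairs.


The zeros of p are: 4, -4, -4, (0 + 3i), (0 - 3i).
Their magnitudes are: 4, 4, 4, 3, 3.
Zeros with |z| < R = 3.5: (0 + 3i), (0 - 3i).
Count = 2.
By the argument principle, (1/2πi) ∮_{|z|=R} p'(z)/p(z) dz equals exactly this count.

Number of zeros inside |z| < 3.5: 2.


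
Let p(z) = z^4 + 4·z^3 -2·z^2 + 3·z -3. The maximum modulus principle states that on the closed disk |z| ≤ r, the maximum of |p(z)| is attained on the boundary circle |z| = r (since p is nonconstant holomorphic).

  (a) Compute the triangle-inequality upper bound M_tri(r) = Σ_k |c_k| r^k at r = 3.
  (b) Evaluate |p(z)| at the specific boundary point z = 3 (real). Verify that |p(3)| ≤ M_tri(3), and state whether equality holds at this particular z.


Coefficients: c_0 = -3, c_1 = 3, c_2 = -2, c_3 = 4, c_4 = 1. Radius r = 3.
Part (a). Triangle bound: M_tri(r) = Σ_k |c_k| r^k
  = |-3|·3^0 + |3|·3^1 + |-2|·3^2 + |4|·3^3 + |1|·3^4
  = 3 + 9 + 18 + 108 + 81 = 219.
This bounds M(r) := max_{|z|=r} |p(z)| from above; equality holds iff all terms c_k z^k can be made to align in phase at a single z on |z|=r.
Part (b). At z = 3 (real, on the circle |z| = r):
  p(3) = (-3)·3^0 + (3)·3^1 + (-2)·3^2 + (4)·3^3 + (1)·3^4 = 177.
  |p(3)| = 177.
Check: |p(3)| = 177 ≤ 219 = M_tri(3). ✓ Equality does not hold at z = 3 (the coefficients have mixed signs, so the terms do not all align in phase there).

M_tri(3) = 219; |p(3)| = 177; equality at z=3: no.


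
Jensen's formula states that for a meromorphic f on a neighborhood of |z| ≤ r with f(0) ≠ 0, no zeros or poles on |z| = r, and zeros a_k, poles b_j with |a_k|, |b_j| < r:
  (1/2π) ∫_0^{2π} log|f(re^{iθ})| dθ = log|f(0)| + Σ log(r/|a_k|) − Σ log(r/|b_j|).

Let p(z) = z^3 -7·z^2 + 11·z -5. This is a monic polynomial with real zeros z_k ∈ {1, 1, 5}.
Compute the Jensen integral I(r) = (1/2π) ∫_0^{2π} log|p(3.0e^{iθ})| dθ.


Zeros: 1, 1, 5; r = 3.0.
Inside |z| < r: 1, 1. Outside (|z| ≥ r): 5.
p(0) = -5, so log|p(0)| = log(5) = 1.6094.
Apply Jensen: I(r) = log|p(0)| + Σ_k log(r/|z_k|), summed over zeros inside |z| < r.
  log(r/|z_k|) for z_k = 1: log(3.0/1) = 1.0986
  log(r/|z_k|) for z_k = 1: log(3.0/1) = 1.0986
  Outside zeros (5) contribute nothing to the Jensen sum.
Sum over inside zeros: 2.1972.
I(r) = log|p(0)| + (inside sum) = 1.6094 + 2.1972 = 3.8067.
Note: since some zeros are outside |z| ≤ r, the simplified n·log(r) form does NOT apply — only the inside zeros contribute.

I(r) ≈ 3.8067.


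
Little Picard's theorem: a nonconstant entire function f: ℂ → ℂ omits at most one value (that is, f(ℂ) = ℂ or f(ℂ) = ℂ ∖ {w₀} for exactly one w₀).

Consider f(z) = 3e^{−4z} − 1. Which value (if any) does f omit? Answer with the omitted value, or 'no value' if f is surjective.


Little Picard bounds the complement of f(ℂ) to at most one point.
e^{−4z} is never zero on ℂ, so 3·e^{−4z} takes every value in ℂ ∖ {0}. Adding -1 shifts the range to ℂ ∖ {-1}. Thus f omits exactly the value -1.

Omitted value: -1.


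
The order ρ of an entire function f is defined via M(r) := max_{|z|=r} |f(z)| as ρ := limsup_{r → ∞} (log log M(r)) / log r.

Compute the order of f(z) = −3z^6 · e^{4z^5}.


M(r) = max_{|z|=r} |-3|·|z|^6·|e^{4z^5}| = 3·r^6 · e^{4r^5} (the factors attain their maxima compatibly on |z|=r). Then log M(r) = log 3 + 6·log r + 4r^5, dominated by the last term, so log log M(r) ~ 5·log r. The polynomial factor -3z^6 contributes only a log r term and does not affect the order. ρ = 5.
Therefore ρ = 5.

Order ρ = 5.


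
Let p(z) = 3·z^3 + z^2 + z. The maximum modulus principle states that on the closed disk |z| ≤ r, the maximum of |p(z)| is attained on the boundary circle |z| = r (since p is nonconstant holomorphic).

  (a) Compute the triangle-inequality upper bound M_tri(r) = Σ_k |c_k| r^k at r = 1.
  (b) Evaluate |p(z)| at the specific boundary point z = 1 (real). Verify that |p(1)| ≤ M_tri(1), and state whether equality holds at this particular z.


Coefficients: c_0 = 0, c_1 = 1, c_2 = 1, c_3 = 3. Radius r = 1.
Part (a). Triangle bound: M_tri(r) = Σ_k |c_k| r^k
  = |0|·1^0 + |1|·1^1 + |1|·1^2 + |3|·1^3
  = 0 + 1 + 1 + 3 = 5.
This bounds M(r) := max_{|z|=r} |p(z)| from above; equality holds iff all terms c_k z^k can be made to align in phase at a single z on |z|=r.
Part (b). At z = 1 (real, on the circle |z| = r):
  p(1) = (0)·1^0 + (1)·1^1 + (1)·1^2 + (3)·1^3 = 5.
  |p(1)| = 5.
Since all nonzero coefficients share the same sign, |p(1)| = 5 = M_tri(1); the triangle bound is attained at z = 1, so in fact M(r) = 5.

M_tri(1) = 5; |p(1)| = 5; equality at z=1: yes.


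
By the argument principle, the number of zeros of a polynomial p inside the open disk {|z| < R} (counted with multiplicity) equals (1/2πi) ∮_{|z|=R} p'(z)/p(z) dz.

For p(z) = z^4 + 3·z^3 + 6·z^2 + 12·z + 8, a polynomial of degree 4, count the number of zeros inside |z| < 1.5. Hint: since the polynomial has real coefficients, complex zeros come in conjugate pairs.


The zeros of p are: (0 + 2i), (0 - 2i), -1, -2.
Their magnitudes are: 2, 2, 1, 2.
Zeros with |z| < R = 1.5: -1.
Count = 1.
By the argument principle, (1/2πi) ∮_{|z|=R} p'(z)/p(z) dz equals exactly this count.

Number of zeros inside |z| < 1.5: 1.


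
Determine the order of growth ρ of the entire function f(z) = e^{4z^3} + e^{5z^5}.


Each summand is entire of order 3 and 5 respectively (as in the single-exponential case). The order of a sum is at most the max of the orders, so ρ ≤ 5. For the lower bound: on |z|=r choose arg z so that 5z^5 is real positive; then |e^{5z^5}| = e^{5r^5} while |e^{4z^3}| ≤ e^{4r^3} = o(e^{5r^5}). So |f| ≥ e^{5r^5}(1 − o(1)) and ρ ≥ 5. Hence ρ = max(3, 5) = 5.
Therefore ρ = 5.

Order ρ = 5.


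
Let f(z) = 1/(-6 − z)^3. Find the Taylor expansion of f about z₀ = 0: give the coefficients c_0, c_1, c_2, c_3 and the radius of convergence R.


Let w = z − z₀, so z = z₀ + w.
Then -6 − z = -6 − (z₀ + w) = (-6 − z₀) − w = -6 − w.
f(z) = 1/(-6 − w)^3 = (1/(-6)^3) · (1 − w/(-6))^{−3}.
By the binomial series (1−u)^{−3} = Σ_{n≥0} C(n+2, 2) u^n for |u|<1, with u = w/(-6):
  c_n = C(n+2, 2) / (-6)^(n+3).
  c_0 = 1/(-6)^3 = -1/216.
  c_1 = 3/(-6)^4 = 1/432.
  c_2 = 6/(-6)^5 = -1/1296.
  c_3 = 10/(-6)^6 = 5/23328.
The series is valid for |w/d| < 1, i.e. |z − z₀| < |d|.
Radius of convergence: R = |-6 − z₀| = |-6| = 6 (distance from z₀ to the singularity z = -6).

c_0 = -1/216, c_1 = 1/432, c_2 = -1/1296, c_3 = 5/23328; R = 6.


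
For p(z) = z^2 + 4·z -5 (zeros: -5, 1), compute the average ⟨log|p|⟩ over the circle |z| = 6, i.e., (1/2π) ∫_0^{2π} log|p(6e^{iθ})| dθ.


Zeros: -5, 1; r = 6.
Inside |z| < r: -5, 1. Outside (|z| ≥ r): ∅.
p(0) = -5, so log|p(0)| = log(5) = 1.6094.
Apply Jensen: I(r) = log|p(0)| + Σ_k log(r/|z_k|), summed over zeros inside |z| < r.
  log(r/|z_k|) for z_k = -5: log(6/5) = 0.1823
  log(r/|z_k|) for z_k = 1: log(6/1) = 1.7918
Sum over inside zeros: 1.9741.
I(r) = log|p(0)| + (inside sum) = 1.6094 + 1.9741 = 3.5835.
Closed form (all zeros inside, monic): I(r) = n·log(r) = 2·log(6) = 3.5835. ✓

I(r) ≈ 3.5835.


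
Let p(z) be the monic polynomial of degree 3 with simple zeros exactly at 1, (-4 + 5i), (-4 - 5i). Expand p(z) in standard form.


The polynomial is p(z) = ∏_{α ∈ S} (z − α), where S = {1, (-4 + 5i), (-4 - 5i)}.
Expanding the product yields: p(z) = z^3 + 7·z^2 + 33·z -41.
Note conjugate pairs combine to real quadratics: (z − (-4+5i))(z − (-4−5i)) = z² + 8z + 41.
The resulting polynomial has degree 3 and real coefficients as required.

p(z) = z^3 + 7·z^2 + 33·z -41.


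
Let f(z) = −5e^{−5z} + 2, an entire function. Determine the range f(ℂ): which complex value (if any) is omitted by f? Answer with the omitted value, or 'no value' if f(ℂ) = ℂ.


Little Picard bounds the complement of f(ℂ) to at most one point.
e^{−5z} is never zero on ℂ, so -5·e^{−5z} takes every value in ℂ ∖ {0}. Adding 2 shifts the range to ℂ ∖ {2}. Thus f omits exactly the value 2.

Omitted value: 2.


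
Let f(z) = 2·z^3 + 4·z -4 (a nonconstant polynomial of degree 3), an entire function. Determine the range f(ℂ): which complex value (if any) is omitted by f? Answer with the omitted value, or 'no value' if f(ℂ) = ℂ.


Little Picard bounds the complement of f(ℂ) to at most one point.
For every w ∈ ℂ, the equation p(z) − w = 0 is a nonconstant polynomial in z and hence has at least one root by the fundamental theorem of algebra. So p is surjective onto ℂ, omitting no value.

Omitted value: no value.


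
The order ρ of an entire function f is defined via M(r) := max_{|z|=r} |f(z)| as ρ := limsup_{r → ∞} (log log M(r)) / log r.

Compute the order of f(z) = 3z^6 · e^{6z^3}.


M(r) = max_{|z|=r} |3|·|z|^6·|e^{6z^3}| = 3·r^6 · e^{6r^3} (the factors attain their maxima compatibly on |z|=r). Then log M(r) = log 3 + 6·log r + 6r^3, dominated by the last term, so log log M(r) ~ 3·log r. The polynomial factor 3z^6 contributes only a log r term and does not affect the order. ρ = 3.
Therefore ρ = 3.

Order ρ = 3.


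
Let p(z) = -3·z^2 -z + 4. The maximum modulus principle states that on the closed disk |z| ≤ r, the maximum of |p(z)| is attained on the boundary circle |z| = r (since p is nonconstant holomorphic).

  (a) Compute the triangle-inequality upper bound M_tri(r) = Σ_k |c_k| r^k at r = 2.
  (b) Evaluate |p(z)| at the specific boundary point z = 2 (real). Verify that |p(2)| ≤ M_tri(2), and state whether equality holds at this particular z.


Coefficients: c_0 = 4, c_1 = -1, c_2 = -3. Radius r = 2.
Part (a). Triangle bound: M_tri(r) = Σ_k |c_k| r^k
  = |4|·2^0 + |-1|·2^1 + |-3|·2^2
  = 4 + 2 + 12 = 18.
This bounds M(r) := max_{|z|=r} |p(z)| from above; equality holds iff all terms c_k z^k can be made to align in phase at a single z on |z|=r.
Part (b). At z = 2 (real, on the circle |z| = r):
  p(2) = (4)·2^0 + (-1)·2^1 + (-3)·2^2 = -10.
  |p(2)| = 10.
Check: |p(2)| = 10 ≤ 18 = M_tri(2). ✓ Equality does not hold at z = 2 (the coefficients have mixed signs, so the terms do not all align in phase there).

M_tri(2) = 18; |p(2)| = 10; equality at z=2: no.


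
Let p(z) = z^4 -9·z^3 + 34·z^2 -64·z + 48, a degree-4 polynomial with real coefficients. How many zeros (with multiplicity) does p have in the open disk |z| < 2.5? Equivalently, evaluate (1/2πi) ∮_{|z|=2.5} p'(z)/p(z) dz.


The zeros of p are: (2 + 2i), (2 - 2i), 2, 3.
Their magnitudes are: 2.828, 2.828, 2, 3.
Zeros with |z| < R = 2.5: 2.
Count = 1.
By the argument principle, (1/2πi) ∮_{|z|=R} p'(z)/p(z) dz equals exactly this count.

Number of zeros inside |z| < 2.5: 1.


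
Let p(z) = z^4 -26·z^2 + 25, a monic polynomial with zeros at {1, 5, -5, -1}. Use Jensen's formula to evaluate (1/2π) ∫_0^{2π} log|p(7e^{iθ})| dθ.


Zeros: -5, -1, 1, 5; r = 7.
Inside |z| < r: -5, -1, 1, 5. Outside (|z| ≥ r): ∅.
p(0) = 25, so log|p(0)| = log(25) = 3.2189.
Apply Jensen: I(r) = log|p(0)| + Σ_k log(r/|z_k|), summed over zeros inside |z| < r.
  log(r/|z_k|) for z_k = 1: log(7/1) = 1.9459
  log(r/|z_k|) for z_k = 5: log(7/5) = 0.3365
  log(r/|z_k|) for z_k = -5: log(7/5) = 0.3365
  log(r/|z_k|) for z_k = -1: log(7/1) = 1.9459
Sum over inside zeros: 4.5648.
I(r) = log|p(0)| + (inside sum) = 3.2189 + 4.5648 = 7.7836.
Closed form (all zeros inside, monic): I(r) = n·log(r) = 4·log(7) = 7.7836. ✓

I(r) ≈ 7.7836.


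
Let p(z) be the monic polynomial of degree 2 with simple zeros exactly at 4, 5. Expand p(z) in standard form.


The polynomial is p(z) = ∏_{α ∈ S} (z − α), where S = {4, 5}.
Expanding the product yields: p(z) = z^2 -9·z + 20.
The resulting polynomial has degree 2 and real coefficients as required.

p(z) = z^2 -9·z + 20.


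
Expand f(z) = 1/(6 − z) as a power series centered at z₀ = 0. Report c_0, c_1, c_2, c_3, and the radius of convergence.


Let w = z − z₀, so z = z₀ + w.
Then 6 − z = 6 − (z₀ + w) = (6 − z₀) − w = 6 − w.
f(z) = 1/(6 − w) = (1/(6)) · 1/(1 − w/(6)) = Σ_{n≥0} w^n / (6)^(n+1).
So c_n = 1/(6)^(n+1):
  c_0 = 1/(6)^1 = 1/6.
  c_1 = 1/(6)^2 = 1/36.
  c_2 = 1/(6)^3 = 1/216.
  c_3 = 1/(6)^4 = 1/1296.
The series is valid for |w/d| < 1, i.e. |z − z₀| < |d|.
Radius of convergence: R = |6 − z₀| = |6| = 6 (distance from z₀ to the singularity z = 6).

c_0 = 1/6, c_1 = 1/36, c_2 = 1/216, c_3 = 1/1296; R = 6.


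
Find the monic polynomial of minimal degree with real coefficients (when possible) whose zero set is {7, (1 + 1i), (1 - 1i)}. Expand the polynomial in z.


The polynomial is p(z) = ∏_{α ∈ S} (z − α), where S = {7, (1 + 1i), (1 - 1i)}.
Expanding the product yields: p(z) = z^3 -9·z^2 + 16·z -14.
Note conjugate pairs combine to real quadratics: (z − (1+1i))(z − (1−1i)) = z² − 2z + 2.
The resulting polynomial has degree 3 and real coefficients as required.

p(z) = z^3 -9·z^2 + 16·z -14.


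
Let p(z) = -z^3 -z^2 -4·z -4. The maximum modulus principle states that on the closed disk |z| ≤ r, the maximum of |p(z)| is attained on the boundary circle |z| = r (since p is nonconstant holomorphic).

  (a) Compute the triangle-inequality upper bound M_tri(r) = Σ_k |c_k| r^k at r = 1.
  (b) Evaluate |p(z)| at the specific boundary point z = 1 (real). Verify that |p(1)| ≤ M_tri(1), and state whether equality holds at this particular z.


Coefficients: c_0 = -4, c_1 = -4, c_2 = -1, c_3 = -1. Radius r = 1.
Part (a). Triangle bound: M_tri(r) = Σ_k |c_k| r^k
  = |-4|·1^0 + |-4|·1^1 + |-1|·1^2 + |-1|·1^3
  = 4 + 4 + 1 + 1 = 10.
This bounds M(r) := max_{|z|=r} |p(z)| from above; equality holds iff all terms c_k z^k can be made to align in phase at a single z on |z|=r.
Part (b). At z = 1 (real, on the circle |z| = r):
  p(1) = (-4)·1^0 + (-4)·1^1 + (-1)·1^2 + (-1)·1^3 = -10.
  |p(1)| = 10.
Since all nonzero coefficients share the same sign, |p(1)| = 10 = M_tri(1); the triangle bound is attained at z = 1, so in fact M(r) = 10.

M_tri(1) = 10; |p(1)| = 10; equality at z=1: yes.


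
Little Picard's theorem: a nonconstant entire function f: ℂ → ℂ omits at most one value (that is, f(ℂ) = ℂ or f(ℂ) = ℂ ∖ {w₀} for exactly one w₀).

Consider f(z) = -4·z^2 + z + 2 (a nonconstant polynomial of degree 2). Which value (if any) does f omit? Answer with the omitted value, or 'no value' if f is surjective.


Little Picard bounds the complement of f(ℂ) to at most one point.
For every w ∈ ℂ, the equation p(z) − w = 0 is a nonconstant polynomial in z and hence has at least one root by the fundamental theorem of algebra. So p is surjective onto ℂ, omitting no value.

Omitted value: no value.


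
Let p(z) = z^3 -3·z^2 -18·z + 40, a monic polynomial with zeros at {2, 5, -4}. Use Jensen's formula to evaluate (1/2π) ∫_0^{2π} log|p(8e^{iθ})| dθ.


Zeros: -4, 2, 5; r = 8.
Inside |z| < r: -4, 2, 5. Outside (|z| ≥ r): ∅.
p(0) = 40, so log|p(0)| = log(40) = 3.6889.
Apply Jensen: I(r) = log|p(0)| + Σ_k log(r/|z_k|), summed over zeros inside |z| < r.
  log(r/|z_k|) for z_k = 2: log(8/2) = 1.3863
  log(r/|z_k|) for z_k = 5: log(8/5) = 0.4700
  log(r/|z_k|) for z_k = -4: log(8/4) = 0.6931
Sum over inside zeros: 2.5494.
I(r) = log|p(0)| + (inside sum) = 3.6889 + 2.5494 = 6.2383.
Closed form (all zeros inside, monic): I(r) = n·log(r) = 3·log(8) = 6.2383. ✓

I(r) ≈ 6.2383.


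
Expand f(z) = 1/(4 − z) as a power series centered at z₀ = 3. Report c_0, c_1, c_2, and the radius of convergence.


Let w = z − z₀, so z = z₀ + w.
Then 4 − z = 4 − (z₀ + w) = (4 − z₀) − w = 1 − w.
f(z) = 1/(1 − w) = (1/(1)) · 1/(1 − w/(1)) = Σ_{n≥0} w^n / (1)^(n+1).
So c_n = 1/(1)^(n+1):
  c_0 = 1/(1)^1 = 1.
  c_1 = 1/(1)^2 = 1.
  c_2 = 1/(1)^3 = 1.
The series is valid for |w/d| < 1, i.e. |z − z₀| < |d|.
Radius of convergence: R = |4 − z₀| = |1| = 1 (distance from z₀ to the singularity z = 4).

c_0 = 1, c_1 = 1, c_2 = 1; R = 1.


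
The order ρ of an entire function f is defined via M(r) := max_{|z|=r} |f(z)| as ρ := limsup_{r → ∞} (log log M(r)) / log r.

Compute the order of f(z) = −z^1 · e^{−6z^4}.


M(r) = max_{|z|=r} |-1|·|z|^1·|e^{−6z^4}| = 1·r^1 · e^{6r^4} (the factors attain their maxima compatibly on |z|=r). Then log M(r) = log 1 + 1·log r + 6r^4, dominated by the last term, so log log M(r) ~ 4·log r. The polynomial factor -1z^1 contributes only a log r term and does not affect the order. ρ = 4.
Therefore ρ = 4.

Order ρ = 4.


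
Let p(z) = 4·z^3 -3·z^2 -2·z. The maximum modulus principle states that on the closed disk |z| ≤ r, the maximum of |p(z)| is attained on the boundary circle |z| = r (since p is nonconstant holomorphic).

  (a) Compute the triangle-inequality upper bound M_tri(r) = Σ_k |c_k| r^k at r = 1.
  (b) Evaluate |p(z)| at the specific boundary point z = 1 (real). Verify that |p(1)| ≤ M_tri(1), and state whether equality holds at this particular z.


Coefficients: c_0 = 0, c_1 = -2, c_2 = -3, c_3 = 4. Radius r = 1.
Part (a). Triangle bound: M_tri(r) = Σ_k |c_k| r^k
  = |0|·1^0 + |-2|·1^1 + |-3|·1^2 + |4|·1^3
  = 0 + 2 + 3 + 4 = 9.
This bounds M(r) := max_{|z|=r} |p(z)| from above; equality holds iff all terms c_k z^k can be made to align in phase at a single z on |z|=r.
Part (b). At z = 1 (real, on the circle |z| = r):
  p(1) = (0)·1^0 + (-2)·1^1 + (-3)·1^2 + (4)·1^3 = -1.
  |p(1)| = 1.
Check: |p(1)| = 1 ≤ 9 = M_tri(1). ✓ Equality does not hold at z = 1 (the coefficients have mixed signs, so the terms do not all align in phase there).

M_tri(1) = 9; |p(1)| = 1; equality at z=1: no.


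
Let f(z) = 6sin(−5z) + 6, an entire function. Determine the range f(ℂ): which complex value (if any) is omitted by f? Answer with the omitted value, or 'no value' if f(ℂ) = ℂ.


Little Picard bounds the complement of f(ℂ) to at most one point.
sin is entire and surjective onto ℂ: for every w ∈ ℂ, sin(ζ) = w has a solution ζ ∈ ℂ (e.g., via the complex inverse arcsin). With ζ = −5z this gives z = ζ/(-5). Then 6·sin(−5z) takes every value in 6·ℂ = ℂ, and adding 6 is a bijection of ℂ. So f is surjective and omits no value. (Note: only on the real line is sin bounded by [−1, 1].)

Omitted value: no value.


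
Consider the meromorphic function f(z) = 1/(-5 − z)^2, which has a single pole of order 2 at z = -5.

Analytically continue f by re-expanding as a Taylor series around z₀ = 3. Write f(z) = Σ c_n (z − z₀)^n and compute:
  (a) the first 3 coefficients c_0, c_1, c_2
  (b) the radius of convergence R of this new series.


Let w = z − z₀, so z = z₀ + w.
Then -5 − z = -5 − (z₀ + w) = (-5 − z₀) − w = -8 − w.
f(z) = 1/(-8 − w)^2 = (1/(-8)^2) · (1 − w/(-8))^{−2}.
By the binomial series (1−u)^{−2} = Σ_{n≥0} C(n+1, 1) u^n for |u|<1, with u = w/(-8):
  c_n = C(n+1, 1) / (-8)^(n+2).
  c_0 = 1/(-8)^2 = 1/64.
  c_1 = 2/(-8)^3 = -1/256.
  c_2 = 3/(-8)^4 = 3/4096.
The series is valid for |w/d| < 1, i.e. |z − z₀| < |d|.
Radius of convergence: R = |-5 − z₀| = |-8| = 8 (distance from z₀ to the singularity z = -5).

c_0 = 1/64, c_1 = -1/256, c_2 = 3/4096; R = 8.


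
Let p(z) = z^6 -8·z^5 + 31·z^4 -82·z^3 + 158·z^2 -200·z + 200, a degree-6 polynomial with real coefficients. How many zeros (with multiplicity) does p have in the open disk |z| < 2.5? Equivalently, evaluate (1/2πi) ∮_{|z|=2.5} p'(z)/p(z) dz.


The zeros of p are: (0 + 2i), (0 - 2i), (3 + 1i), (3 - 1i), (1 + 2i), (1 - 2i).
Their magnitudes are: 2, 2, 3.162, 3.162, 2.236, 2.236.
Zeros with |z| < R = 2.5: (0 + 2i), (0 - 2i), (1 + 2i), (1 - 2i).
Count = 4.
By the argument principle, (1/2πi) ∮_{|z|=R} p'(z)/p(z) dz equals exactly this count.

Number of zeros inside |z| < 2.5: 4.


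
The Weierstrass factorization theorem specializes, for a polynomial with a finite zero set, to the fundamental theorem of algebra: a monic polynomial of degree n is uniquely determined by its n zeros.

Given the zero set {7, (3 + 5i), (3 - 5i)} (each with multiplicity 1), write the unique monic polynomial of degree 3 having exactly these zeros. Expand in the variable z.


The polynomial is p(z) = ∏_{α ∈ S} (z − α), where S = {7, (3 + 5i), (3 - 5i)}.
Expanding the product yields: p(z) = z^3 -13·z^2 + 76·z -238.
Note conjugate pairs combine to real quadratics: (z − (3+5i))(z − (3−5i)) = z² − 6z + 34.
The resulting polynomial has degree 3 and real coefficients as required.

p(z) = z^3 -13·z^2 + 76·z -238.


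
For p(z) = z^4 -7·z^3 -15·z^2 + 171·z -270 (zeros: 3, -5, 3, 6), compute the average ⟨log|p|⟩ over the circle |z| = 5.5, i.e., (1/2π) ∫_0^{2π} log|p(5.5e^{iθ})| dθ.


Zeros: -5, 3, 3, 6; r = 5.5.
Inside |z| < r: -5, 3, 3. Outside (|z| ≥ r): 6.
p(0) = -270, so log|p(0)| = log(270) = 5.5984.
Apply Jensen: I(r) = log|p(0)| + Σ_k log(r/|z_k|), summed over zeros inside |z| < r.
  log(r/|z_k|) for z_k = 3: log(5.5/3) = 0.6061
  log(r/|z_k|) for z_k = -5: log(5.5/5) = 0.0953
  log(r/|z_k|) for z_k = 3: log(5.5/3) = 0.6061
  Outside zeros (6) contribute nothing to the Jensen sum.
Sum over inside zeros: 1.3076.
I(r) = log|p(0)| + (inside sum) = 5.5984 + 1.3076 = 6.9060.
Note: since some zeros are outside |z| ≤ r, the simplified n·log(r) form does NOT apply — only the inside zeros contribute.

I(r) ≈ 6.9060.


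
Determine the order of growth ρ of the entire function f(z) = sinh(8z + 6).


sinh(w) is a linear combination of e^{iw} and e^{−iw} (or e^w, e^{−w} in the hyperbolic case), so |sinh(w)| ≤ e^{|w|}. With w = 8z + 6, |w| ≤ 8|z| + 6 = 8r + 6 on |z| = r, giving M(r) ≤ e^{8r + 6}, so ρ ≤ 1. On a suitable ray (z = it for sin/cos; z = t for sinh/cosh, t real → ∞), |sinh(8z + 6)| grows like e^{8|t|}/2, so ρ ≥ 1. Hence ρ = 1.
Therefore ρ = 1.

Order ρ = 1.


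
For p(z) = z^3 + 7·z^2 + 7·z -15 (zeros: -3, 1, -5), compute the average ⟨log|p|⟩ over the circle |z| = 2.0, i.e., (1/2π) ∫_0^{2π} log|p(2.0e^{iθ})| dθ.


Zeros: -5, -3, 1; r = 2.0.
Inside |z| < r: 1. Outside (|z| ≥ r): -5, -3.
p(0) = -15, so log|p(0)| = log(15) = 2.7081.
Apply Jensen: I(r) = log|p(0)| + Σ_k log(r/|z_k|), summed over zeros inside |z| < r.
  log(r/|z_k|) for z_k = 1: log(2.0/1) = 0.6931
  Outside zeros (-5, -3) contribute nothing to the Jensen sum.
Sum over inside zeros: 0.6931.
I(r) = log|p(0)| + (inside sum) = 2.7081 + 0.6931 = 3.4012.
Note: since some zeros are outside |z| ≤ r, the simplified n·log(r) form does NOT apply — only the inside zeros contribute.

I(r) ≈ 3.4012.


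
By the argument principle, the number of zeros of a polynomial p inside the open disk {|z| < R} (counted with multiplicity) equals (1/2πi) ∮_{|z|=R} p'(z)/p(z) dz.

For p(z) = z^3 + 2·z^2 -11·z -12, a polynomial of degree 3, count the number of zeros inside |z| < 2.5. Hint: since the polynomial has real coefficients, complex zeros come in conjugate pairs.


The zeros of p are: -4, -1, 3.
Their magnitudes are: 4, 1, 3.
Zeros with |z| < R = 2.5: -1.
Count = 1.
By the argument principle, (1/2πi) ∮_{|z|=R} p'(z)/p(z) dz equals exactly this count.

Number of zeros inside |z| < 2.5: 1.


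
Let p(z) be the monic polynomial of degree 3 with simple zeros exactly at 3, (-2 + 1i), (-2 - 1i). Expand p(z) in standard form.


The polynomial is p(z) = ∏_{α ∈ S} (z − α), where S = {3, (-2 + 1i), (-2 - 1i)}.
Expanding the product yields: p(z) = z^3 + z^2 -7·z -15.
Note conjugate pairs combine to real quadratics: (z − (-2+1i))(z − (-2−1i)) = z² + 4z + 5.
The resulting polynomial has degree 3 and real coefficients as required.

p(z) = z^3 + z^2 -7·z -15.


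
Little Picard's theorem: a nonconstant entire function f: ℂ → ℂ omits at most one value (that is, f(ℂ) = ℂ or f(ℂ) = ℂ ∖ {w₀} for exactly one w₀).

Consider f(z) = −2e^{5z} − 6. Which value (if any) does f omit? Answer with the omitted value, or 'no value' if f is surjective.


Little Picard bounds the complement of f(ℂ) to at most one point.
e^{5z} is never zero on ℂ, so -2·e^{5z} takes every value in ℂ ∖ {0}. Adding -6 shifts the range to ℂ ∖ {-6}. Thus f omits exactly the value -6.

Omitted value: -6.


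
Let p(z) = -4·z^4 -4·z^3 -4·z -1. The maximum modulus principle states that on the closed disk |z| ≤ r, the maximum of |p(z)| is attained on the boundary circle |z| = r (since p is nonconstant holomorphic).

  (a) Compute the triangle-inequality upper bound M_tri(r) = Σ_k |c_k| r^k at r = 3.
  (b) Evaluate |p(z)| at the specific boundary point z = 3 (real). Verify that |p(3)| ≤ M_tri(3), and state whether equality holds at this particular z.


Coefficients: c_0 = -1, c_1 = -4, c_2 = 0, c_3 = -4, c_4 = -4. Radius r = 3.
Part (a). Triangle bound: M_tri(r) = Σ_k |c_k| r^k
  = |-1|·3^0 + |-4|·3^1 + |0|·3^2 + |-4|·3^3 + |-4|·3^4
  = 1 + 12 + 0 + 108 + 324 = 445.
This bounds M(r) := max_{|z|=r} |p(z)| from above; equality holds iff all terms c_k z^k can be made to align in phase at a single z on |z|=r.
Part (b). At z = 3 (real, on the circle |z| = r):
  p(3) = (-1)·3^0 + (-4)·3^1 + (0)·3^2 + (-4)·3^3 + (-4)·3^4 = -445.
  |p(3)| = 445.
Since all nonzero coefficients share the same sign, |p(3)| = 445 = M_tri(3); the triangle bound is attained at z = 3, so in fact M(r) = 445.

M_tri(3) = 445; |p(3)| = 445; equality at z=3: yes.


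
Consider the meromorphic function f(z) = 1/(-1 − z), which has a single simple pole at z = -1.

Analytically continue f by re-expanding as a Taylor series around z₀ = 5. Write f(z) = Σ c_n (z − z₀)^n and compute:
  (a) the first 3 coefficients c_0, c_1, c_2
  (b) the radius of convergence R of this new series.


Let w = z − z₀, so z = z₀ + w.
Then -1 − z = -1 − (z₀ + w) = (-1 − z₀) − w = -6 − w.
f(z) = 1/(-6 − w) = (1/(-6)) · 1/(1 − w/(-6)) = Σ_{n≥0} w^n / (-6)^(n+1).
So c_n = 1/(-6)^(n+1):
  c_0 = 1/(-6)^1 = -1/6.
  c_1 = 1/(-6)^2 = 1/36.
  c_2 = 1/(-6)^3 = -1/216.
The series is valid for |w/d| < 1, i.e. |z − z₀| < |d|.
Radius of convergence: R = |-1 − z₀| = |-6| = 6 (distance from z₀ to the singularity z = -1).

c_0 = -1/6, c_1 = 1/36, c_2 = -1/216; R = 6.


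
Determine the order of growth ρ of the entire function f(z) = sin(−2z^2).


Write sin(w) = (e^{iw} ± e^{−iw})/(2 or 2i), so |sin(w)| ≤ e^{|w|}. With w = −2z^2, |w| ≤ 2r^2 + 0 on |z|=r, giving M(r) ≤ e^{2r^2 + 0} and ρ ≤ 2. For the lower bound, choose z on |z|=r with -2z^2 purely imaginary of modulus 2r^2; then |sin(−2z^2)| grows like e^{2r^2}/2, so ρ ≥ 2. Hence ρ = 2.
Therefore ρ = 2.

Order ρ = 2.


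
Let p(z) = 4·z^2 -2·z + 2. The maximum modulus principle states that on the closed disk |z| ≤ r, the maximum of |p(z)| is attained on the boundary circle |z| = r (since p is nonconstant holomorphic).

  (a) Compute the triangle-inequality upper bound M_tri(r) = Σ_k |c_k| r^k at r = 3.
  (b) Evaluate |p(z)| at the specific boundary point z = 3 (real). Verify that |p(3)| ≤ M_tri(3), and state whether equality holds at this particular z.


Coefficients: c_0 = 2, c_1 = -2, c_2 = 4. Radius r = 3.
Part (a). Triangle bound: M_tri(r) = Σ_k |c_k| r^k
  = |2|·3^0 + |-2|·3^1 + |4|·3^2
  = 2 + 6 + 36 = 44.
This bounds M(r) := max_{|z|=r} |p(z)| from above; equality holds iff all terms c_k z^k can be made to align in phase at a single z on |z|=r.
Part (b). At z = 3 (real, on the circle |z| = r):
  p(3) = (2)·3^0 + (-2)·3^1 + (4)·3^2 = 32.
  |p(3)| = 32.
Check: |p(3)| = 32 ≤ 44 = M_tri(3). ✓ Equality does not hold at z = 3 (the coefficients have mixed signs, so the terms do not all align in phase there).

M_tri(3) = 44; |p(3)| = 32; equality at z=3: no.


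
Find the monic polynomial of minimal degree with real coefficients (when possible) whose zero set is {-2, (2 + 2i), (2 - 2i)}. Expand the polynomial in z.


The polynomial is p(z) = ∏_{α ∈ S} (z − α), where S = {-2, (2 + 2i), (2 - 2i)}.
Expanding the product yields: p(z) = z^3 -2·z^2 + 16.
Note conjugate pairs combine to real quadratics: (z − (2+2i))(z − (2−2i)) = z² − 4z + 8.
The resulting polynomial has degree 3 and real coefficients as required.

p(z) = z^3 -2·z^2 + 16.


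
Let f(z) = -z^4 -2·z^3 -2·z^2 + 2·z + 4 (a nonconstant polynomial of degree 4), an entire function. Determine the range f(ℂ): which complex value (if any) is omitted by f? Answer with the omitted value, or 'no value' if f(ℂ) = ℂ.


Little Picard bounds the complement of f(ℂ) to at most one point.
For every w ∈ ℂ, the equation p(z) − w = 0 is a nonconstant polynomial in z and hence has at least one root by the fundamental theorem of algebra. So p is surjective onto ℂ, omitting no value.

Omitted value: no value.


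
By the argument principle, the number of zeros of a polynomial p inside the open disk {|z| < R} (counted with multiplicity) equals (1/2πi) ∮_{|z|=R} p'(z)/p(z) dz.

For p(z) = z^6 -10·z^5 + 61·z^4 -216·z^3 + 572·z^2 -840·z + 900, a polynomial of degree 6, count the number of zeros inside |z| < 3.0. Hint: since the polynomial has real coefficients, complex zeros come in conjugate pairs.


The zeros of p are: (3 + 3i), (3 - 3i), (1 + 2i), (1 - 2i), (1 + 3i), (1 - 3i).
Their magnitudes are: 4.243, 4.243, 2.236, 2.236, 3.162, 3.162.
Zeros with |z| < R = 3.0: (1 + 2i), (1 - 2i).
Count = 2.
By the argument principle, (1/2πi) ∮_{|z|=R} p'(z)/p(z) dz equals exactly this count.

Number of zeros inside |z| < 3.0: 2.


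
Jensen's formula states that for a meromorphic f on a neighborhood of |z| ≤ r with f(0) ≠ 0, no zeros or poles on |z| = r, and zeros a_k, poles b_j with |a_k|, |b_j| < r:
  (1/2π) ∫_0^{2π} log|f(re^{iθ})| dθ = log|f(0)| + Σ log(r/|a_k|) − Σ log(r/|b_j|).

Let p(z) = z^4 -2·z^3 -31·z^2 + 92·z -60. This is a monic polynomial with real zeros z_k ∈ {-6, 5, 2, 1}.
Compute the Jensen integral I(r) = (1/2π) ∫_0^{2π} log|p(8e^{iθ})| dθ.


Zeros: -6, 1, 2, 5; r = 8.
Inside |z| < r: -6, 1, 2, 5. Outside (|z| ≥ r): ∅.
p(0) = -60, so log|p(0)| = log(60) = 4.0943.
Apply Jensen: I(r) = log|p(0)| + Σ_k log(r/|z_k|), summed over zeros inside |z| < r.
  log(r/|z_k|) for z_k = -6: log(8/6) = 0.2877
  log(r/|z_k|) for z_k = 5: log(8/5) = 0.4700
  log(r/|z_k|) for z_k = 2: log(8/2) = 1.3863
  log(r/|z_k|) for z_k = 1: log(8/1) = 2.0794
Sum over inside zeros: 4.2234.
I(r) = log|p(0)| + (inside sum) = 4.0943 + 4.2234 = 8.3178.
Closed form (all zeros inside, monic): I(r) = n·log(r) = 4·log(8) = 8.3178. ✓

I(r) ≈ 8.3178.


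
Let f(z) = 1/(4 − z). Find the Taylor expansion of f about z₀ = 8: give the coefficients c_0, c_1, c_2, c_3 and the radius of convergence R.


Let w = z − z₀, so z = z₀ + w.
Then 4 − z = 4 − (z₀ + w) = (4 − z₀) − w = -4 − w.
f(z) = 1/(-4 − w) = (1/(-4)) · 1/(1 − w/(-4)) = Σ_{n≥0} w^n / (-4)^(n+1).
So c_n = 1/(-4)^(n+1):
  c_0 = 1/(-4)^1 = -1/4.
  c_1 = 1/(-4)^2 = 1/16.
  c_2 = 1/(-4)^3 = -1/64.
  c_3 = 1/(-4)^4 = 1/256.
The series is valid for |w/d| < 1, i.e. |z − z₀| < |d|.
Radius of convergence: R = |4 − z₀| = |-4| = 4 (distance from z₀ to the singularity z = 4).

c_0 = -1/4, c_1 = 1/16, c_2 = -1/64, c_3 = 1/256; R = 4.


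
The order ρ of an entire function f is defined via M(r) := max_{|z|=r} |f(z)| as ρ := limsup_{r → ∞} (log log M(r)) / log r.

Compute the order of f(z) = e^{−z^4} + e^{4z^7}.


Each summand is entire of order 4 and 7 respectively (as in the single-exponential case). The order of a sum is at most the max of the orders, so ρ ≤ 7. For the lower bound: on |z|=r choose arg z so that 4z^7 is real positive; then |e^{4z^7}| = e^{4r^7} while |e^{-1z^4}| ≤ e^{1r^4} = o(e^{4r^7}). So |f| ≥ e^{4r^7}(1 − o(1)) and ρ ≥ 7. Hence ρ = max(4, 7) = 7.
Therefore ρ = 7.

Order ρ = 7.


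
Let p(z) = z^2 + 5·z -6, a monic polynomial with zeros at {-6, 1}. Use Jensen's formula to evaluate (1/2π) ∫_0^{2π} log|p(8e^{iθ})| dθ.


Zeros: -6, 1; r = 8.
Inside |z| < r: -6, 1. Outside (|z| ≥ r): ∅.
p(0) = -6, so log|p(0)| = log(6) = 1.7918.
Apply Jensen: I(r) = log|p(0)| + Σ_k log(r/|z_k|), summed over zeros inside |z| < r.
  log(r/|z_k|) for z_k = -6: log(8/6) = 0.2877
  log(r/|z_k|) for z_k = 1: log(8/1) = 2.0794
Sum over inside zeros: 2.3671.
I(r) = log|p(0)| + (inside sum) = 1.7918 + 2.3671 = 4.1589.
Closed form (all zeros inside, monic): I(r) = n·log(r) = 2·log(8) = 4.1589. ✓

I(r) ≈ 4.1589.
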